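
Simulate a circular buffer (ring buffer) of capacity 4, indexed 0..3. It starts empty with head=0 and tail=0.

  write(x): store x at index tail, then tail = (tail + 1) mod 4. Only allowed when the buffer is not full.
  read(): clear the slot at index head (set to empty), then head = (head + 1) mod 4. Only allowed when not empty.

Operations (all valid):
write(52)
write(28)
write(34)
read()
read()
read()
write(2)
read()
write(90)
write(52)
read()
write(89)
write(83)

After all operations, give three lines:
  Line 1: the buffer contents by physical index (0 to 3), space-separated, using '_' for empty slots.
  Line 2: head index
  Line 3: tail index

Answer: _ 52 89 83
1
0

Derivation:
write(52): buf=[52 _ _ _], head=0, tail=1, size=1
write(28): buf=[52 28 _ _], head=0, tail=2, size=2
write(34): buf=[52 28 34 _], head=0, tail=3, size=3
read(): buf=[_ 28 34 _], head=1, tail=3, size=2
read(): buf=[_ _ 34 _], head=2, tail=3, size=1
read(): buf=[_ _ _ _], head=3, tail=3, size=0
write(2): buf=[_ _ _ 2], head=3, tail=0, size=1
read(): buf=[_ _ _ _], head=0, tail=0, size=0
write(90): buf=[90 _ _ _], head=0, tail=1, size=1
write(52): buf=[90 52 _ _], head=0, tail=2, size=2
read(): buf=[_ 52 _ _], head=1, tail=2, size=1
write(89): buf=[_ 52 89 _], head=1, tail=3, size=2
write(83): buf=[_ 52 89 83], head=1, tail=0, size=3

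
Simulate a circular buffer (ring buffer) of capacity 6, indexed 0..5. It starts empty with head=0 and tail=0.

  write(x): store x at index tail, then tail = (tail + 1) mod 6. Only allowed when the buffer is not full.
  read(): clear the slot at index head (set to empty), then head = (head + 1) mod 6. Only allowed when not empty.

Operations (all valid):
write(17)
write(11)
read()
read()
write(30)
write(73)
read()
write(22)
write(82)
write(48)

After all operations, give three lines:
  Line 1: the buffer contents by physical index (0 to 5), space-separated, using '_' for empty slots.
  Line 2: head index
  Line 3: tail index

Answer: 48 _ _ 73 22 82
3
1

Derivation:
write(17): buf=[17 _ _ _ _ _], head=0, tail=1, size=1
write(11): buf=[17 11 _ _ _ _], head=0, tail=2, size=2
read(): buf=[_ 11 _ _ _ _], head=1, tail=2, size=1
read(): buf=[_ _ _ _ _ _], head=2, tail=2, size=0
write(30): buf=[_ _ 30 _ _ _], head=2, tail=3, size=1
write(73): buf=[_ _ 30 73 _ _], head=2, tail=4, size=2
read(): buf=[_ _ _ 73 _ _], head=3, tail=4, size=1
write(22): buf=[_ _ _ 73 22 _], head=3, tail=5, size=2
write(82): buf=[_ _ _ 73 22 82], head=3, tail=0, size=3
write(48): buf=[48 _ _ 73 22 82], head=3, tail=1, size=4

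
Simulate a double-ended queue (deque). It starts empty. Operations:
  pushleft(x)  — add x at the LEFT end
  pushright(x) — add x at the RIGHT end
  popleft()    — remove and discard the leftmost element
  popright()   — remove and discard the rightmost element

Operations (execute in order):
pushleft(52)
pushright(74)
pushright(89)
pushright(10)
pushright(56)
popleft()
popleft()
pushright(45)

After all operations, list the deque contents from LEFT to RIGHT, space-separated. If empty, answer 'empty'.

pushleft(52): [52]
pushright(74): [52, 74]
pushright(89): [52, 74, 89]
pushright(10): [52, 74, 89, 10]
pushright(56): [52, 74, 89, 10, 56]
popleft(): [74, 89, 10, 56]
popleft(): [89, 10, 56]
pushright(45): [89, 10, 56, 45]

Answer: 89 10 56 45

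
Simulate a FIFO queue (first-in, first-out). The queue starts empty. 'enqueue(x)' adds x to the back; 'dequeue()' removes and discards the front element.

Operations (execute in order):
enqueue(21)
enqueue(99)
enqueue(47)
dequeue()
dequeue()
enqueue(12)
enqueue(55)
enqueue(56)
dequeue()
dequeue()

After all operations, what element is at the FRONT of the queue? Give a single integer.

enqueue(21): queue = [21]
enqueue(99): queue = [21, 99]
enqueue(47): queue = [21, 99, 47]
dequeue(): queue = [99, 47]
dequeue(): queue = [47]
enqueue(12): queue = [47, 12]
enqueue(55): queue = [47, 12, 55]
enqueue(56): queue = [47, 12, 55, 56]
dequeue(): queue = [12, 55, 56]
dequeue(): queue = [55, 56]

Answer: 55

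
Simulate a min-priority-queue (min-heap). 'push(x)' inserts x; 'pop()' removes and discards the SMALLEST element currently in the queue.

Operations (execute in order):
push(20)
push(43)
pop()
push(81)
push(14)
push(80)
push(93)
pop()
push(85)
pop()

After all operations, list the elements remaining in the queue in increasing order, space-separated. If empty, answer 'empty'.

push(20): heap contents = [20]
push(43): heap contents = [20, 43]
pop() → 20: heap contents = [43]
push(81): heap contents = [43, 81]
push(14): heap contents = [14, 43, 81]
push(80): heap contents = [14, 43, 80, 81]
push(93): heap contents = [14, 43, 80, 81, 93]
pop() → 14: heap contents = [43, 80, 81, 93]
push(85): heap contents = [43, 80, 81, 85, 93]
pop() → 43: heap contents = [80, 81, 85, 93]

Answer: 80 81 85 93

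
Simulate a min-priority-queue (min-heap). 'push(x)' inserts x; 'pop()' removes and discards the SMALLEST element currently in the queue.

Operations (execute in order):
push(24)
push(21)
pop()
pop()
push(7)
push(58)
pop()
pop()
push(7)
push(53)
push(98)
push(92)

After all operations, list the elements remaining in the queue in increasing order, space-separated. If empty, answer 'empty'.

Answer: 7 53 92 98

Derivation:
push(24): heap contents = [24]
push(21): heap contents = [21, 24]
pop() → 21: heap contents = [24]
pop() → 24: heap contents = []
push(7): heap contents = [7]
push(58): heap contents = [7, 58]
pop() → 7: heap contents = [58]
pop() → 58: heap contents = []
push(7): heap contents = [7]
push(53): heap contents = [7, 53]
push(98): heap contents = [7, 53, 98]
push(92): heap contents = [7, 53, 92, 98]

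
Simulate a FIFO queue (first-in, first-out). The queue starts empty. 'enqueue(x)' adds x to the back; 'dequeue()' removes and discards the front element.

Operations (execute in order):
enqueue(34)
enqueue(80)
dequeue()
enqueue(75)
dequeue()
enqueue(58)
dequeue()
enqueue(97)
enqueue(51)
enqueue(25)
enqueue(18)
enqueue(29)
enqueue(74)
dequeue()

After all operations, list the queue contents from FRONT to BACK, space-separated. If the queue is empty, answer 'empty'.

Answer: 97 51 25 18 29 74

Derivation:
enqueue(34): [34]
enqueue(80): [34, 80]
dequeue(): [80]
enqueue(75): [80, 75]
dequeue(): [75]
enqueue(58): [75, 58]
dequeue(): [58]
enqueue(97): [58, 97]
enqueue(51): [58, 97, 51]
enqueue(25): [58, 97, 51, 25]
enqueue(18): [58, 97, 51, 25, 18]
enqueue(29): [58, 97, 51, 25, 18, 29]
enqueue(74): [58, 97, 51, 25, 18, 29, 74]
dequeue(): [97, 51, 25, 18, 29, 74]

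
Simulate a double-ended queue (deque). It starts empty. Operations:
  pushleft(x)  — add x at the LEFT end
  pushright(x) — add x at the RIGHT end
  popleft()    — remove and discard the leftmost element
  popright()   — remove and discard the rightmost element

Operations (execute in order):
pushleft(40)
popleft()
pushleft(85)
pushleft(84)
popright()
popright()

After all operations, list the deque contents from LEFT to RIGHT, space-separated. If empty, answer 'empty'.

pushleft(40): [40]
popleft(): []
pushleft(85): [85]
pushleft(84): [84, 85]
popright(): [84]
popright(): []

Answer: empty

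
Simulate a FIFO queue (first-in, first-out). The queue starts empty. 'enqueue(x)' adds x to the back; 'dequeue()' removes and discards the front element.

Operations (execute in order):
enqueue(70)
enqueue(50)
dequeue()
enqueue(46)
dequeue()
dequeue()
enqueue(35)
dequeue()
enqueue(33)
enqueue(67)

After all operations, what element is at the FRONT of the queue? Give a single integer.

Answer: 33

Derivation:
enqueue(70): queue = [70]
enqueue(50): queue = [70, 50]
dequeue(): queue = [50]
enqueue(46): queue = [50, 46]
dequeue(): queue = [46]
dequeue(): queue = []
enqueue(35): queue = [35]
dequeue(): queue = []
enqueue(33): queue = [33]
enqueue(67): queue = [33, 67]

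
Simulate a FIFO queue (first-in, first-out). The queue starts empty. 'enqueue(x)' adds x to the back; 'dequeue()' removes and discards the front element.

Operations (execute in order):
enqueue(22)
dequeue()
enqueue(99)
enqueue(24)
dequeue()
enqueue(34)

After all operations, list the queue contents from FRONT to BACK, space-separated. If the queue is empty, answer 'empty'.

enqueue(22): [22]
dequeue(): []
enqueue(99): [99]
enqueue(24): [99, 24]
dequeue(): [24]
enqueue(34): [24, 34]

Answer: 24 34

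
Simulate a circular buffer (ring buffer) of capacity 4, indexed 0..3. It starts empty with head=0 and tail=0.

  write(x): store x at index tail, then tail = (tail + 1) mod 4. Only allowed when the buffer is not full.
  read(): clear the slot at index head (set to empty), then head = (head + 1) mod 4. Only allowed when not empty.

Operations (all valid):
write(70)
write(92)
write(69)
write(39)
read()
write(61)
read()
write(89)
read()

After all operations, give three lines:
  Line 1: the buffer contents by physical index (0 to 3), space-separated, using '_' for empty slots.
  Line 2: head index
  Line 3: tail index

Answer: 61 89 _ 39
3
2

Derivation:
write(70): buf=[70 _ _ _], head=0, tail=1, size=1
write(92): buf=[70 92 _ _], head=0, tail=2, size=2
write(69): buf=[70 92 69 _], head=0, tail=3, size=3
write(39): buf=[70 92 69 39], head=0, tail=0, size=4
read(): buf=[_ 92 69 39], head=1, tail=0, size=3
write(61): buf=[61 92 69 39], head=1, tail=1, size=4
read(): buf=[61 _ 69 39], head=2, tail=1, size=3
write(89): buf=[61 89 69 39], head=2, tail=2, size=4
read(): buf=[61 89 _ 39], head=3, tail=2, size=3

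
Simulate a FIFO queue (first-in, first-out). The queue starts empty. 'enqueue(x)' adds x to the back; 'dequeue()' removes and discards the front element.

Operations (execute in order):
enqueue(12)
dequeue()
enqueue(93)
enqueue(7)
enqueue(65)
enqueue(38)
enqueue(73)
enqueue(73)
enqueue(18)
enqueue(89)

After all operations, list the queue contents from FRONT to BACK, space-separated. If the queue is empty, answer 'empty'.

Answer: 93 7 65 38 73 73 18 89

Derivation:
enqueue(12): [12]
dequeue(): []
enqueue(93): [93]
enqueue(7): [93, 7]
enqueue(65): [93, 7, 65]
enqueue(38): [93, 7, 65, 38]
enqueue(73): [93, 7, 65, 38, 73]
enqueue(73): [93, 7, 65, 38, 73, 73]
enqueue(18): [93, 7, 65, 38, 73, 73, 18]
enqueue(89): [93, 7, 65, 38, 73, 73, 18, 89]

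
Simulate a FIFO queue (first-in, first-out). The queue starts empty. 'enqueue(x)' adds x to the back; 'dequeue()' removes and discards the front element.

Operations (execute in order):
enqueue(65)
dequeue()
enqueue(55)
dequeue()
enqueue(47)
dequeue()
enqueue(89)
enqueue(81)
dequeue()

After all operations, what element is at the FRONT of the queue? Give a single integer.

Answer: 81

Derivation:
enqueue(65): queue = [65]
dequeue(): queue = []
enqueue(55): queue = [55]
dequeue(): queue = []
enqueue(47): queue = [47]
dequeue(): queue = []
enqueue(89): queue = [89]
enqueue(81): queue = [89, 81]
dequeue(): queue = [81]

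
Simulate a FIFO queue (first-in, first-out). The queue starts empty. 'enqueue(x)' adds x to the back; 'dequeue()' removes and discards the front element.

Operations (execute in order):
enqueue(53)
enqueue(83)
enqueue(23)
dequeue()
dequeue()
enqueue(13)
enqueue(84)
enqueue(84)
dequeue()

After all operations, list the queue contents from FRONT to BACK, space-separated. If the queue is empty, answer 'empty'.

enqueue(53): [53]
enqueue(83): [53, 83]
enqueue(23): [53, 83, 23]
dequeue(): [83, 23]
dequeue(): [23]
enqueue(13): [23, 13]
enqueue(84): [23, 13, 84]
enqueue(84): [23, 13, 84, 84]
dequeue(): [13, 84, 84]

Answer: 13 84 84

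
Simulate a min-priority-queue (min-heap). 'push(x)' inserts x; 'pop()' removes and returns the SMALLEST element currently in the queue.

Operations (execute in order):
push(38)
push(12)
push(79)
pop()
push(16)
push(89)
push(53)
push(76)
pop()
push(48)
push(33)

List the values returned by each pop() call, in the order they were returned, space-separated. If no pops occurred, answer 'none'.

Answer: 12 16

Derivation:
push(38): heap contents = [38]
push(12): heap contents = [12, 38]
push(79): heap contents = [12, 38, 79]
pop() → 12: heap contents = [38, 79]
push(16): heap contents = [16, 38, 79]
push(89): heap contents = [16, 38, 79, 89]
push(53): heap contents = [16, 38, 53, 79, 89]
push(76): heap contents = [16, 38, 53, 76, 79, 89]
pop() → 16: heap contents = [38, 53, 76, 79, 89]
push(48): heap contents = [38, 48, 53, 76, 79, 89]
push(33): heap contents = [33, 38, 48, 53, 76, 79, 89]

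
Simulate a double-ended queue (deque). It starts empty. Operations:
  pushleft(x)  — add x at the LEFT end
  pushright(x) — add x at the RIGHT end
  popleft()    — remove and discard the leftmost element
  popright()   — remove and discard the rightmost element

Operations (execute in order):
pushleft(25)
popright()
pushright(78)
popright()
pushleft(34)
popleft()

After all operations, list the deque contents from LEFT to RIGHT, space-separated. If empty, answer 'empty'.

pushleft(25): [25]
popright(): []
pushright(78): [78]
popright(): []
pushleft(34): [34]
popleft(): []

Answer: empty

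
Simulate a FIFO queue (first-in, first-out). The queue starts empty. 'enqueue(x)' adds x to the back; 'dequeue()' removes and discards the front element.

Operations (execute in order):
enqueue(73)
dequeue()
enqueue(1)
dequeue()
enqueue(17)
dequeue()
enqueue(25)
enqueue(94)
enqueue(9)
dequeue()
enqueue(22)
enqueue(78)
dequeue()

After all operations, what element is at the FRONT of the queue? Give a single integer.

enqueue(73): queue = [73]
dequeue(): queue = []
enqueue(1): queue = [1]
dequeue(): queue = []
enqueue(17): queue = [17]
dequeue(): queue = []
enqueue(25): queue = [25]
enqueue(94): queue = [25, 94]
enqueue(9): queue = [25, 94, 9]
dequeue(): queue = [94, 9]
enqueue(22): queue = [94, 9, 22]
enqueue(78): queue = [94, 9, 22, 78]
dequeue(): queue = [9, 22, 78]

Answer: 9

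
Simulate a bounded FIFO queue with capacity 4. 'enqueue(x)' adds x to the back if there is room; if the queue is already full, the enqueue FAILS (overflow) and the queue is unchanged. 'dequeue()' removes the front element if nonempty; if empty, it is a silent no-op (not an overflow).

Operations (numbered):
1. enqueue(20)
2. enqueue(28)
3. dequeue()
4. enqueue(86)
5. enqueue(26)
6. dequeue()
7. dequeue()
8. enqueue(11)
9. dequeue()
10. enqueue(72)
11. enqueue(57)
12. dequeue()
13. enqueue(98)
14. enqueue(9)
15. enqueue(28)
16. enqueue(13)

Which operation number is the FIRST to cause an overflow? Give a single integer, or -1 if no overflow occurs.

1. enqueue(20): size=1
2. enqueue(28): size=2
3. dequeue(): size=1
4. enqueue(86): size=2
5. enqueue(26): size=3
6. dequeue(): size=2
7. dequeue(): size=1
8. enqueue(11): size=2
9. dequeue(): size=1
10. enqueue(72): size=2
11. enqueue(57): size=3
12. dequeue(): size=2
13. enqueue(98): size=3
14. enqueue(9): size=4
15. enqueue(28): size=4=cap → OVERFLOW (fail)
16. enqueue(13): size=4=cap → OVERFLOW (fail)

Answer: 15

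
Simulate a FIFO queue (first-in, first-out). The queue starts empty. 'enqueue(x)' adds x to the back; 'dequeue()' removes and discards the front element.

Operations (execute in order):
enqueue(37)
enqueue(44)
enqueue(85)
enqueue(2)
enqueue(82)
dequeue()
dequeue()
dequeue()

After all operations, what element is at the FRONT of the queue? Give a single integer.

Answer: 2

Derivation:
enqueue(37): queue = [37]
enqueue(44): queue = [37, 44]
enqueue(85): queue = [37, 44, 85]
enqueue(2): queue = [37, 44, 85, 2]
enqueue(82): queue = [37, 44, 85, 2, 82]
dequeue(): queue = [44, 85, 2, 82]
dequeue(): queue = [85, 2, 82]
dequeue(): queue = [2, 82]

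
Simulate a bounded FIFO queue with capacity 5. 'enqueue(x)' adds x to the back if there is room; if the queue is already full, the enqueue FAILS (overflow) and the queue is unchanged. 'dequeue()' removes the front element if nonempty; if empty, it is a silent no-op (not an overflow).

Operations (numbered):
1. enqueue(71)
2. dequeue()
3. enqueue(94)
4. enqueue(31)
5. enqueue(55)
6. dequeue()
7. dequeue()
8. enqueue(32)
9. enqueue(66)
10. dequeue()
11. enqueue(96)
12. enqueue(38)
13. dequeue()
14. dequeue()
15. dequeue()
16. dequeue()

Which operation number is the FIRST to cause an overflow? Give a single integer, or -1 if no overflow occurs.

1. enqueue(71): size=1
2. dequeue(): size=0
3. enqueue(94): size=1
4. enqueue(31): size=2
5. enqueue(55): size=3
6. dequeue(): size=2
7. dequeue(): size=1
8. enqueue(32): size=2
9. enqueue(66): size=3
10. dequeue(): size=2
11. enqueue(96): size=3
12. enqueue(38): size=4
13. dequeue(): size=3
14. dequeue(): size=2
15. dequeue(): size=1
16. dequeue(): size=0

Answer: -1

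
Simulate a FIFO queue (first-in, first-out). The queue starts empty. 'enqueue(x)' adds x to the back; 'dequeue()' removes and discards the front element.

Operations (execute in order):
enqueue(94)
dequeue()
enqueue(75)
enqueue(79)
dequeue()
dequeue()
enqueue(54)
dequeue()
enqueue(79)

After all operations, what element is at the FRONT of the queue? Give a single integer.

enqueue(94): queue = [94]
dequeue(): queue = []
enqueue(75): queue = [75]
enqueue(79): queue = [75, 79]
dequeue(): queue = [79]
dequeue(): queue = []
enqueue(54): queue = [54]
dequeue(): queue = []
enqueue(79): queue = [79]

Answer: 79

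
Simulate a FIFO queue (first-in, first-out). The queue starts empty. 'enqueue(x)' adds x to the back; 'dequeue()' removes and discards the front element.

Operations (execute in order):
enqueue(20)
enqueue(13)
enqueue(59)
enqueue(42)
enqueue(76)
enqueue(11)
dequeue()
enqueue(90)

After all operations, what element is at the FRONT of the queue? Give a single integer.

enqueue(20): queue = [20]
enqueue(13): queue = [20, 13]
enqueue(59): queue = [20, 13, 59]
enqueue(42): queue = [20, 13, 59, 42]
enqueue(76): queue = [20, 13, 59, 42, 76]
enqueue(11): queue = [20, 13, 59, 42, 76, 11]
dequeue(): queue = [13, 59, 42, 76, 11]
enqueue(90): queue = [13, 59, 42, 76, 11, 90]

Answer: 13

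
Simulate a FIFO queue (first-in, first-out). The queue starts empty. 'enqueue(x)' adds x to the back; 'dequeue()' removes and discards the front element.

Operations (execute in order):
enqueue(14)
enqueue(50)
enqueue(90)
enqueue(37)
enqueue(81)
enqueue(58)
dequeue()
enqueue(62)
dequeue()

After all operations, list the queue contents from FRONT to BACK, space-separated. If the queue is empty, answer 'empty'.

Answer: 90 37 81 58 62

Derivation:
enqueue(14): [14]
enqueue(50): [14, 50]
enqueue(90): [14, 50, 90]
enqueue(37): [14, 50, 90, 37]
enqueue(81): [14, 50, 90, 37, 81]
enqueue(58): [14, 50, 90, 37, 81, 58]
dequeue(): [50, 90, 37, 81, 58]
enqueue(62): [50, 90, 37, 81, 58, 62]
dequeue(): [90, 37, 81, 58, 62]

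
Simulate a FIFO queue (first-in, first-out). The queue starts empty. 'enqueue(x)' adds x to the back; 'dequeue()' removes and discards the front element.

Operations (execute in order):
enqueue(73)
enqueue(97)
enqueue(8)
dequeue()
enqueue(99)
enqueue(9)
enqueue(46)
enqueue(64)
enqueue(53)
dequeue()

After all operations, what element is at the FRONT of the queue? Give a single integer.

enqueue(73): queue = [73]
enqueue(97): queue = [73, 97]
enqueue(8): queue = [73, 97, 8]
dequeue(): queue = [97, 8]
enqueue(99): queue = [97, 8, 99]
enqueue(9): queue = [97, 8, 99, 9]
enqueue(46): queue = [97, 8, 99, 9, 46]
enqueue(64): queue = [97, 8, 99, 9, 46, 64]
enqueue(53): queue = [97, 8, 99, 9, 46, 64, 53]
dequeue(): queue = [8, 99, 9, 46, 64, 53]

Answer: 8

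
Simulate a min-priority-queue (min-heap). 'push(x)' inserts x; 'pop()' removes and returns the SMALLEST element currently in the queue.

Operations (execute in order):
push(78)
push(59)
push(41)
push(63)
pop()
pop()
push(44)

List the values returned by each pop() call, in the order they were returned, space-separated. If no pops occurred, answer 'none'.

push(78): heap contents = [78]
push(59): heap contents = [59, 78]
push(41): heap contents = [41, 59, 78]
push(63): heap contents = [41, 59, 63, 78]
pop() → 41: heap contents = [59, 63, 78]
pop() → 59: heap contents = [63, 78]
push(44): heap contents = [44, 63, 78]

Answer: 41 59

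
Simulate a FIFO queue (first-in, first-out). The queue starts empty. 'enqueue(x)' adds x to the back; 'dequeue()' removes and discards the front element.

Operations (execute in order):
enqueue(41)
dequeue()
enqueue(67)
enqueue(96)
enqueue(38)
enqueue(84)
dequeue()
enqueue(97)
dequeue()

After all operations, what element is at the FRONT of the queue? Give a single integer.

Answer: 38

Derivation:
enqueue(41): queue = [41]
dequeue(): queue = []
enqueue(67): queue = [67]
enqueue(96): queue = [67, 96]
enqueue(38): queue = [67, 96, 38]
enqueue(84): queue = [67, 96, 38, 84]
dequeue(): queue = [96, 38, 84]
enqueue(97): queue = [96, 38, 84, 97]
dequeue(): queue = [38, 84, 97]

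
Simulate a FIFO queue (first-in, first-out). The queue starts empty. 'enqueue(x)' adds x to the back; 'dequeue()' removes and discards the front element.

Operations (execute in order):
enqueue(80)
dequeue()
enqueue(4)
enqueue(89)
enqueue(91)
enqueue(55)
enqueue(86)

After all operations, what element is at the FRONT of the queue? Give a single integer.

enqueue(80): queue = [80]
dequeue(): queue = []
enqueue(4): queue = [4]
enqueue(89): queue = [4, 89]
enqueue(91): queue = [4, 89, 91]
enqueue(55): queue = [4, 89, 91, 55]
enqueue(86): queue = [4, 89, 91, 55, 86]

Answer: 4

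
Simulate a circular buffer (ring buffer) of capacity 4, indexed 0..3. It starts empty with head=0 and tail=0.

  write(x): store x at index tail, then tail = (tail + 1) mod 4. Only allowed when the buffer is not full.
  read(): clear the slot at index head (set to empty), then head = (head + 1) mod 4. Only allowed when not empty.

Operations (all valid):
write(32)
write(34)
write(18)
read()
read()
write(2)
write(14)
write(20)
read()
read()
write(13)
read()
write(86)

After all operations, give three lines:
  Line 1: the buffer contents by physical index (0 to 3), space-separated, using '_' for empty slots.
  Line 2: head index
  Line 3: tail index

Answer: _ 20 13 86
1
0

Derivation:
write(32): buf=[32 _ _ _], head=0, tail=1, size=1
write(34): buf=[32 34 _ _], head=0, tail=2, size=2
write(18): buf=[32 34 18 _], head=0, tail=3, size=3
read(): buf=[_ 34 18 _], head=1, tail=3, size=2
read(): buf=[_ _ 18 _], head=2, tail=3, size=1
write(2): buf=[_ _ 18 2], head=2, tail=0, size=2
write(14): buf=[14 _ 18 2], head=2, tail=1, size=3
write(20): buf=[14 20 18 2], head=2, tail=2, size=4
read(): buf=[14 20 _ 2], head=3, tail=2, size=3
read(): buf=[14 20 _ _], head=0, tail=2, size=2
write(13): buf=[14 20 13 _], head=0, tail=3, size=3
read(): buf=[_ 20 13 _], head=1, tail=3, size=2
write(86): buf=[_ 20 13 86], head=1, tail=0, size=3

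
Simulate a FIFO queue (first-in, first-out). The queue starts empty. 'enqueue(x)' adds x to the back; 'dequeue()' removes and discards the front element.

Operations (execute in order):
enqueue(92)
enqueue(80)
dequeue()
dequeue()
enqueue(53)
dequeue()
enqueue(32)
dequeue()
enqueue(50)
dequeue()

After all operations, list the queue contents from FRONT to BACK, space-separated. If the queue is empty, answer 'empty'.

Answer: empty

Derivation:
enqueue(92): [92]
enqueue(80): [92, 80]
dequeue(): [80]
dequeue(): []
enqueue(53): [53]
dequeue(): []
enqueue(32): [32]
dequeue(): []
enqueue(50): [50]
dequeue(): []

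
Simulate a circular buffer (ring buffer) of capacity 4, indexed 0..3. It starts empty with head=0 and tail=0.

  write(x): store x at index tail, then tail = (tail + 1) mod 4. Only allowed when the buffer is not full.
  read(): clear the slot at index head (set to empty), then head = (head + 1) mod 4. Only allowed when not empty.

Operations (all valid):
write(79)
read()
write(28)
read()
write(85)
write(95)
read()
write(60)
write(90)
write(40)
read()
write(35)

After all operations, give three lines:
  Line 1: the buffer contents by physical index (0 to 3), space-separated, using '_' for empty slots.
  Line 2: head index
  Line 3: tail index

Answer: 60 90 40 35
0
0

Derivation:
write(79): buf=[79 _ _ _], head=0, tail=1, size=1
read(): buf=[_ _ _ _], head=1, tail=1, size=0
write(28): buf=[_ 28 _ _], head=1, tail=2, size=1
read(): buf=[_ _ _ _], head=2, tail=2, size=0
write(85): buf=[_ _ 85 _], head=2, tail=3, size=1
write(95): buf=[_ _ 85 95], head=2, tail=0, size=2
read(): buf=[_ _ _ 95], head=3, tail=0, size=1
write(60): buf=[60 _ _ 95], head=3, tail=1, size=2
write(90): buf=[60 90 _ 95], head=3, tail=2, size=3
write(40): buf=[60 90 40 95], head=3, tail=3, size=4
read(): buf=[60 90 40 _], head=0, tail=3, size=3
write(35): buf=[60 90 40 35], head=0, tail=0, size=4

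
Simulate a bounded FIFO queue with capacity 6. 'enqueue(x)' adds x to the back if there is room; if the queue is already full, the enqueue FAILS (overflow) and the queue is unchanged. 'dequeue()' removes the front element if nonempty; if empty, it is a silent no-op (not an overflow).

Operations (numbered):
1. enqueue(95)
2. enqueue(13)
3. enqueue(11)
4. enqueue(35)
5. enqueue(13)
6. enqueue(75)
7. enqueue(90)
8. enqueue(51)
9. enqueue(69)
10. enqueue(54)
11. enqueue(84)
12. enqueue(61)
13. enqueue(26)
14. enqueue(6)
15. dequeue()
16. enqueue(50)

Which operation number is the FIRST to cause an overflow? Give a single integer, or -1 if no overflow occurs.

1. enqueue(95): size=1
2. enqueue(13): size=2
3. enqueue(11): size=3
4. enqueue(35): size=4
5. enqueue(13): size=5
6. enqueue(75): size=6
7. enqueue(90): size=6=cap → OVERFLOW (fail)
8. enqueue(51): size=6=cap → OVERFLOW (fail)
9. enqueue(69): size=6=cap → OVERFLOW (fail)
10. enqueue(54): size=6=cap → OVERFLOW (fail)
11. enqueue(84): size=6=cap → OVERFLOW (fail)
12. enqueue(61): size=6=cap → OVERFLOW (fail)
13. enqueue(26): size=6=cap → OVERFLOW (fail)
14. enqueue(6): size=6=cap → OVERFLOW (fail)
15. dequeue(): size=5
16. enqueue(50): size=6

Answer: 7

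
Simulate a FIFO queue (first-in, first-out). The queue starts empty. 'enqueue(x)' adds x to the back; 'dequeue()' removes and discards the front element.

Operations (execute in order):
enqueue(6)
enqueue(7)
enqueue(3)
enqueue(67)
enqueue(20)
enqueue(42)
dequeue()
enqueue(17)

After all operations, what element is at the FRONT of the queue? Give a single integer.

enqueue(6): queue = [6]
enqueue(7): queue = [6, 7]
enqueue(3): queue = [6, 7, 3]
enqueue(67): queue = [6, 7, 3, 67]
enqueue(20): queue = [6, 7, 3, 67, 20]
enqueue(42): queue = [6, 7, 3, 67, 20, 42]
dequeue(): queue = [7, 3, 67, 20, 42]
enqueue(17): queue = [7, 3, 67, 20, 42, 17]

Answer: 7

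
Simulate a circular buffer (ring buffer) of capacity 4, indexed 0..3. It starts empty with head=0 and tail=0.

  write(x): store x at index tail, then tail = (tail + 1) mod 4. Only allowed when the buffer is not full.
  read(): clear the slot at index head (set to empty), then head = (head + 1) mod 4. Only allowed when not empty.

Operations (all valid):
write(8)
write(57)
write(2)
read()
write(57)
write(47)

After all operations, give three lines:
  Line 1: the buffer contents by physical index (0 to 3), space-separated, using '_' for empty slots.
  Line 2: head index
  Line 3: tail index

write(8): buf=[8 _ _ _], head=0, tail=1, size=1
write(57): buf=[8 57 _ _], head=0, tail=2, size=2
write(2): buf=[8 57 2 _], head=0, tail=3, size=3
read(): buf=[_ 57 2 _], head=1, tail=3, size=2
write(57): buf=[_ 57 2 57], head=1, tail=0, size=3
write(47): buf=[47 57 2 57], head=1, tail=1, size=4

Answer: 47 57 2 57
1
1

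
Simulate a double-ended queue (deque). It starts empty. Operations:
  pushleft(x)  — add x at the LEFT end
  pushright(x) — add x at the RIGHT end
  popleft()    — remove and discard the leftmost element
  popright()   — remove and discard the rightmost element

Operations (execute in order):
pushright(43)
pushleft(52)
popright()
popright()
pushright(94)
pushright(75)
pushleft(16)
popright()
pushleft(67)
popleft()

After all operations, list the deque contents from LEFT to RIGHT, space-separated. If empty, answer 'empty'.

pushright(43): [43]
pushleft(52): [52, 43]
popright(): [52]
popright(): []
pushright(94): [94]
pushright(75): [94, 75]
pushleft(16): [16, 94, 75]
popright(): [16, 94]
pushleft(67): [67, 16, 94]
popleft(): [16, 94]

Answer: 16 94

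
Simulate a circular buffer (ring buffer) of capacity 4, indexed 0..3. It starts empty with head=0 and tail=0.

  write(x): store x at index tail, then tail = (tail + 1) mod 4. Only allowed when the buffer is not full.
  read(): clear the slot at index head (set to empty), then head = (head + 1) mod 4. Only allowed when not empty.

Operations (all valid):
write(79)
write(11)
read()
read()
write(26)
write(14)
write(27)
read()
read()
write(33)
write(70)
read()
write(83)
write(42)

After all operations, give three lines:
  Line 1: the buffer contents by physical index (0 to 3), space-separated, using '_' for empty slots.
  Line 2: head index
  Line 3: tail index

write(79): buf=[79 _ _ _], head=0, tail=1, size=1
write(11): buf=[79 11 _ _], head=0, tail=2, size=2
read(): buf=[_ 11 _ _], head=1, tail=2, size=1
read(): buf=[_ _ _ _], head=2, tail=2, size=0
write(26): buf=[_ _ 26 _], head=2, tail=3, size=1
write(14): buf=[_ _ 26 14], head=2, tail=0, size=2
write(27): buf=[27 _ 26 14], head=2, tail=1, size=3
read(): buf=[27 _ _ 14], head=3, tail=1, size=2
read(): buf=[27 _ _ _], head=0, tail=1, size=1
write(33): buf=[27 33 _ _], head=0, tail=2, size=2
write(70): buf=[27 33 70 _], head=0, tail=3, size=3
read(): buf=[_ 33 70 _], head=1, tail=3, size=2
write(83): buf=[_ 33 70 83], head=1, tail=0, size=3
write(42): buf=[42 33 70 83], head=1, tail=1, size=4

Answer: 42 33 70 83
1
1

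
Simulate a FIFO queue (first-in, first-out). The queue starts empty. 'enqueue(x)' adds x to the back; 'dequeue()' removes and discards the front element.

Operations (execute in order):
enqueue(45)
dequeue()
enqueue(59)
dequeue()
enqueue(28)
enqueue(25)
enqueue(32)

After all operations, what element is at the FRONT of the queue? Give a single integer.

Answer: 28

Derivation:
enqueue(45): queue = [45]
dequeue(): queue = []
enqueue(59): queue = [59]
dequeue(): queue = []
enqueue(28): queue = [28]
enqueue(25): queue = [28, 25]
enqueue(32): queue = [28, 25, 32]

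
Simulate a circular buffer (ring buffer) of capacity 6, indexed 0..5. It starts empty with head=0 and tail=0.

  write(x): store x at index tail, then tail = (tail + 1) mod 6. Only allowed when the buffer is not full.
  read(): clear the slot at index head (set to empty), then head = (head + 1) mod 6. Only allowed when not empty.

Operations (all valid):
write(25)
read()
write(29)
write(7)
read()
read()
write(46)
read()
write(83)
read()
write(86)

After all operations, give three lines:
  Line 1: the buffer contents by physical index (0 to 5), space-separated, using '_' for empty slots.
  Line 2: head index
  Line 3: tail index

Answer: _ _ _ _ _ 86
5
0

Derivation:
write(25): buf=[25 _ _ _ _ _], head=0, tail=1, size=1
read(): buf=[_ _ _ _ _ _], head=1, tail=1, size=0
write(29): buf=[_ 29 _ _ _ _], head=1, tail=2, size=1
write(7): buf=[_ 29 7 _ _ _], head=1, tail=3, size=2
read(): buf=[_ _ 7 _ _ _], head=2, tail=3, size=1
read(): buf=[_ _ _ _ _ _], head=3, tail=3, size=0
write(46): buf=[_ _ _ 46 _ _], head=3, tail=4, size=1
read(): buf=[_ _ _ _ _ _], head=4, tail=4, size=0
write(83): buf=[_ _ _ _ 83 _], head=4, tail=5, size=1
read(): buf=[_ _ _ _ _ _], head=5, tail=5, size=0
write(86): buf=[_ _ _ _ _ 86], head=5, tail=0, size=1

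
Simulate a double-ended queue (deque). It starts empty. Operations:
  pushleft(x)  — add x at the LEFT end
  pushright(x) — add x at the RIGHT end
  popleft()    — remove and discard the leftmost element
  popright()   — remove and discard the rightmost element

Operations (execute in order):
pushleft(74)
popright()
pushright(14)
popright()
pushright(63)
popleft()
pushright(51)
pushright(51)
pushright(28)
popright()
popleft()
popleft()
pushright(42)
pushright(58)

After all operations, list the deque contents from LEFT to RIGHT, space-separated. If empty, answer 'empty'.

Answer: 42 58

Derivation:
pushleft(74): [74]
popright(): []
pushright(14): [14]
popright(): []
pushright(63): [63]
popleft(): []
pushright(51): [51]
pushright(51): [51, 51]
pushright(28): [51, 51, 28]
popright(): [51, 51]
popleft(): [51]
popleft(): []
pushright(42): [42]
pushright(58): [42, 58]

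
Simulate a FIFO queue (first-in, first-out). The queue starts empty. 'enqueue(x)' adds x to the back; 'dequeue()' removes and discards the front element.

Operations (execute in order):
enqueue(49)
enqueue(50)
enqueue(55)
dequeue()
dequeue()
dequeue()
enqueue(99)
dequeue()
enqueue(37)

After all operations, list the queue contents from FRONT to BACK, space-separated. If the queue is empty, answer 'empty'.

enqueue(49): [49]
enqueue(50): [49, 50]
enqueue(55): [49, 50, 55]
dequeue(): [50, 55]
dequeue(): [55]
dequeue(): []
enqueue(99): [99]
dequeue(): []
enqueue(37): [37]

Answer: 37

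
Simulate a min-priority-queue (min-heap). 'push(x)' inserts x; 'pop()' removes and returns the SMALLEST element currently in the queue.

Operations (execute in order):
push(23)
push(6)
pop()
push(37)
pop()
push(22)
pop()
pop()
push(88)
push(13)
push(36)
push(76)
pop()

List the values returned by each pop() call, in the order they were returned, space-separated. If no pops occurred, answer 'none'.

push(23): heap contents = [23]
push(6): heap contents = [6, 23]
pop() → 6: heap contents = [23]
push(37): heap contents = [23, 37]
pop() → 23: heap contents = [37]
push(22): heap contents = [22, 37]
pop() → 22: heap contents = [37]
pop() → 37: heap contents = []
push(88): heap contents = [88]
push(13): heap contents = [13, 88]
push(36): heap contents = [13, 36, 88]
push(76): heap contents = [13, 36, 76, 88]
pop() → 13: heap contents = [36, 76, 88]

Answer: 6 23 22 37 13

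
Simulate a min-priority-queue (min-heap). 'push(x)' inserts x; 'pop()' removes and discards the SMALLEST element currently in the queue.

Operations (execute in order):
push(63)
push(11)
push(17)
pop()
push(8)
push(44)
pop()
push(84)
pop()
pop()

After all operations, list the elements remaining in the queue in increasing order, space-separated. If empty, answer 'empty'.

push(63): heap contents = [63]
push(11): heap contents = [11, 63]
push(17): heap contents = [11, 17, 63]
pop() → 11: heap contents = [17, 63]
push(8): heap contents = [8, 17, 63]
push(44): heap contents = [8, 17, 44, 63]
pop() → 8: heap contents = [17, 44, 63]
push(84): heap contents = [17, 44, 63, 84]
pop() → 17: heap contents = [44, 63, 84]
pop() → 44: heap contents = [63, 84]

Answer: 63 84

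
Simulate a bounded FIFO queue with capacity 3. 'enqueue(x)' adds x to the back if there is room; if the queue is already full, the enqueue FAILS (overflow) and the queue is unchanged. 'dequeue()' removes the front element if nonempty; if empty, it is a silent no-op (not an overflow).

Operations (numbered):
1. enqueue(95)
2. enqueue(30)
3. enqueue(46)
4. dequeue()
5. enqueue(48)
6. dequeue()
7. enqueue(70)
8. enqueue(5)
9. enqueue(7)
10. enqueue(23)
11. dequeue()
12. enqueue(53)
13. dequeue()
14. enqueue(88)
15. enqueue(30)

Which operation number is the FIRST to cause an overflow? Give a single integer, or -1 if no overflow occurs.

Answer: 8

Derivation:
1. enqueue(95): size=1
2. enqueue(30): size=2
3. enqueue(46): size=3
4. dequeue(): size=2
5. enqueue(48): size=3
6. dequeue(): size=2
7. enqueue(70): size=3
8. enqueue(5): size=3=cap → OVERFLOW (fail)
9. enqueue(7): size=3=cap → OVERFLOW (fail)
10. enqueue(23): size=3=cap → OVERFLOW (fail)
11. dequeue(): size=2
12. enqueue(53): size=3
13. dequeue(): size=2
14. enqueue(88): size=3
15. enqueue(30): size=3=cap → OVERFLOW (fail)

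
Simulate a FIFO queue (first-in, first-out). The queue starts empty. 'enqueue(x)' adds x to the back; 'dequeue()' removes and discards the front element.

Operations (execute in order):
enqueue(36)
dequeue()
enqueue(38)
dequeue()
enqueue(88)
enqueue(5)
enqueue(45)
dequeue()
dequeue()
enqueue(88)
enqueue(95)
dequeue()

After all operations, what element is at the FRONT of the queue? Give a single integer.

enqueue(36): queue = [36]
dequeue(): queue = []
enqueue(38): queue = [38]
dequeue(): queue = []
enqueue(88): queue = [88]
enqueue(5): queue = [88, 5]
enqueue(45): queue = [88, 5, 45]
dequeue(): queue = [5, 45]
dequeue(): queue = [45]
enqueue(88): queue = [45, 88]
enqueue(95): queue = [45, 88, 95]
dequeue(): queue = [88, 95]

Answer: 88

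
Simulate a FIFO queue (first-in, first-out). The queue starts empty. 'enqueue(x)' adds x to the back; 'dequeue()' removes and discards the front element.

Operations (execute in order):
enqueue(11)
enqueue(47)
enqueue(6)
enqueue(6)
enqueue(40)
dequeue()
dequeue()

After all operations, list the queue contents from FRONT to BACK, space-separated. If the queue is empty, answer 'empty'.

enqueue(11): [11]
enqueue(47): [11, 47]
enqueue(6): [11, 47, 6]
enqueue(6): [11, 47, 6, 6]
enqueue(40): [11, 47, 6, 6, 40]
dequeue(): [47, 6, 6, 40]
dequeue(): [6, 6, 40]

Answer: 6 6 40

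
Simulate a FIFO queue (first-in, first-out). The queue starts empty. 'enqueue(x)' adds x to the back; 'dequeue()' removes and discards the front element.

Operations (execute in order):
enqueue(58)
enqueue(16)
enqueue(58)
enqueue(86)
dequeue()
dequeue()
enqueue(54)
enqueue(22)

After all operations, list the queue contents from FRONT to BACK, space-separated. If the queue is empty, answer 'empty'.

Answer: 58 86 54 22

Derivation:
enqueue(58): [58]
enqueue(16): [58, 16]
enqueue(58): [58, 16, 58]
enqueue(86): [58, 16, 58, 86]
dequeue(): [16, 58, 86]
dequeue(): [58, 86]
enqueue(54): [58, 86, 54]
enqueue(22): [58, 86, 54, 22]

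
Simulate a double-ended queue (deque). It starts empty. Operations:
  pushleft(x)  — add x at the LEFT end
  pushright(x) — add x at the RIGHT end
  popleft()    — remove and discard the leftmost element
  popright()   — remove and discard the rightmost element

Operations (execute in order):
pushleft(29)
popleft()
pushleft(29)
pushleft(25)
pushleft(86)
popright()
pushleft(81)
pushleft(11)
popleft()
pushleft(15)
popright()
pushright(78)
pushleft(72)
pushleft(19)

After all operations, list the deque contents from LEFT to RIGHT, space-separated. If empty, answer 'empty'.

Answer: 19 72 15 81 86 78

Derivation:
pushleft(29): [29]
popleft(): []
pushleft(29): [29]
pushleft(25): [25, 29]
pushleft(86): [86, 25, 29]
popright(): [86, 25]
pushleft(81): [81, 86, 25]
pushleft(11): [11, 81, 86, 25]
popleft(): [81, 86, 25]
pushleft(15): [15, 81, 86, 25]
popright(): [15, 81, 86]
pushright(78): [15, 81, 86, 78]
pushleft(72): [72, 15, 81, 86, 78]
pushleft(19): [19, 72, 15, 81, 86, 78]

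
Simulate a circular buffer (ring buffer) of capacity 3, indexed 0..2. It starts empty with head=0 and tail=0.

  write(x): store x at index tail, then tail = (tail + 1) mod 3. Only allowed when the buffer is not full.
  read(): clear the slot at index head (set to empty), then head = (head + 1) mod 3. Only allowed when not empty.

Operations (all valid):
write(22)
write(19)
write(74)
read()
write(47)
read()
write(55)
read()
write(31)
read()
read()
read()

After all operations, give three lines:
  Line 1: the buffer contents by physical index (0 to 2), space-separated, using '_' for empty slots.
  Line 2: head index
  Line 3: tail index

Answer: _ _ _
0
0

Derivation:
write(22): buf=[22 _ _], head=0, tail=1, size=1
write(19): buf=[22 19 _], head=0, tail=2, size=2
write(74): buf=[22 19 74], head=0, tail=0, size=3
read(): buf=[_ 19 74], head=1, tail=0, size=2
write(47): buf=[47 19 74], head=1, tail=1, size=3
read(): buf=[47 _ 74], head=2, tail=1, size=2
write(55): buf=[47 55 74], head=2, tail=2, size=3
read(): buf=[47 55 _], head=0, tail=2, size=2
write(31): buf=[47 55 31], head=0, tail=0, size=3
read(): buf=[_ 55 31], head=1, tail=0, size=2
read(): buf=[_ _ 31], head=2, tail=0, size=1
read(): buf=[_ _ _], head=0, tail=0, size=0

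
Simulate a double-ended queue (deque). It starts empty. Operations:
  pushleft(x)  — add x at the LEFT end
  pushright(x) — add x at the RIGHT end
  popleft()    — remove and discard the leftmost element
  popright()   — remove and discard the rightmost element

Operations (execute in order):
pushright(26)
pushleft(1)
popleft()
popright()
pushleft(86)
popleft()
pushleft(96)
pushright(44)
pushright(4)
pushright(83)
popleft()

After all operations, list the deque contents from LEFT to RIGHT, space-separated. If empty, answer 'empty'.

pushright(26): [26]
pushleft(1): [1, 26]
popleft(): [26]
popright(): []
pushleft(86): [86]
popleft(): []
pushleft(96): [96]
pushright(44): [96, 44]
pushright(4): [96, 44, 4]
pushright(83): [96, 44, 4, 83]
popleft(): [44, 4, 83]

Answer: 44 4 83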